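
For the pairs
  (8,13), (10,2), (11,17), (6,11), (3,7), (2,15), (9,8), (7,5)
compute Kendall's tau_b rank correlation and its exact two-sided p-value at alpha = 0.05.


Step 1: Enumerate the 28 unordered pairs (i,j) with i<j and classify each by sign(x_j-x_i) * sign(y_j-y_i).
  (1,2):dx=+2,dy=-11->D; (1,3):dx=+3,dy=+4->C; (1,4):dx=-2,dy=-2->C; (1,5):dx=-5,dy=-6->C
  (1,6):dx=-6,dy=+2->D; (1,7):dx=+1,dy=-5->D; (1,8):dx=-1,dy=-8->C; (2,3):dx=+1,dy=+15->C
  (2,4):dx=-4,dy=+9->D; (2,5):dx=-7,dy=+5->D; (2,6):dx=-8,dy=+13->D; (2,7):dx=-1,dy=+6->D
  (2,8):dx=-3,dy=+3->D; (3,4):dx=-5,dy=-6->C; (3,5):dx=-8,dy=-10->C; (3,6):dx=-9,dy=-2->C
  (3,7):dx=-2,dy=-9->C; (3,8):dx=-4,dy=-12->C; (4,5):dx=-3,dy=-4->C; (4,6):dx=-4,dy=+4->D
  (4,7):dx=+3,dy=-3->D; (4,8):dx=+1,dy=-6->D; (5,6):dx=-1,dy=+8->D; (5,7):dx=+6,dy=+1->C
  (5,8):dx=+4,dy=-2->D; (6,7):dx=+7,dy=-7->D; (6,8):dx=+5,dy=-10->D; (7,8):dx=-2,dy=-3->C
Step 2: C = 13, D = 15, total pairs = 28.
Step 3: tau = (C - D)/(n(n-1)/2) = (13 - 15)/28 = -0.071429.
Step 4: Exact two-sided p-value (enumerate n! = 40320 permutations of y under H0): p = 0.904861.
Step 5: alpha = 0.05. fail to reject H0.

tau_b = -0.0714 (C=13, D=15), p = 0.904861, fail to reject H0.


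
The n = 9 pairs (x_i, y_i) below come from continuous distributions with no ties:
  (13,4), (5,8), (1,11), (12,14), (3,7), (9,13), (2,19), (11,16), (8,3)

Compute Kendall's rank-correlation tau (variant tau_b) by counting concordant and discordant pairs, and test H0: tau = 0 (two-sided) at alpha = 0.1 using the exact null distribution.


Step 1: Enumerate the 36 unordered pairs (i,j) with i<j and classify each by sign(x_j-x_i) * sign(y_j-y_i).
  (1,2):dx=-8,dy=+4->D; (1,3):dx=-12,dy=+7->D; (1,4):dx=-1,dy=+10->D; (1,5):dx=-10,dy=+3->D
  (1,6):dx=-4,dy=+9->D; (1,7):dx=-11,dy=+15->D; (1,8):dx=-2,dy=+12->D; (1,9):dx=-5,dy=-1->C
  (2,3):dx=-4,dy=+3->D; (2,4):dx=+7,dy=+6->C; (2,5):dx=-2,dy=-1->C; (2,6):dx=+4,dy=+5->C
  (2,7):dx=-3,dy=+11->D; (2,8):dx=+6,dy=+8->C; (2,9):dx=+3,dy=-5->D; (3,4):dx=+11,dy=+3->C
  (3,5):dx=+2,dy=-4->D; (3,6):dx=+8,dy=+2->C; (3,7):dx=+1,dy=+8->C; (3,8):dx=+10,dy=+5->C
  (3,9):dx=+7,dy=-8->D; (4,5):dx=-9,dy=-7->C; (4,6):dx=-3,dy=-1->C; (4,7):dx=-10,dy=+5->D
  (4,8):dx=-1,dy=+2->D; (4,9):dx=-4,dy=-11->C; (5,6):dx=+6,dy=+6->C; (5,7):dx=-1,dy=+12->D
  (5,8):dx=+8,dy=+9->C; (5,9):dx=+5,dy=-4->D; (6,7):dx=-7,dy=+6->D; (6,8):dx=+2,dy=+3->C
  (6,9):dx=-1,dy=-10->C; (7,8):dx=+9,dy=-3->D; (7,9):dx=+6,dy=-16->D; (8,9):dx=-3,dy=-13->C
Step 2: C = 17, D = 19, total pairs = 36.
Step 3: tau = (C - D)/(n(n-1)/2) = (17 - 19)/36 = -0.055556.
Step 4: Exact two-sided p-value (enumerate n! = 362880 permutations of y under H0): p = 0.919455.
Step 5: alpha = 0.1. fail to reject H0.

tau_b = -0.0556 (C=17, D=19), p = 0.919455, fail to reject H0.


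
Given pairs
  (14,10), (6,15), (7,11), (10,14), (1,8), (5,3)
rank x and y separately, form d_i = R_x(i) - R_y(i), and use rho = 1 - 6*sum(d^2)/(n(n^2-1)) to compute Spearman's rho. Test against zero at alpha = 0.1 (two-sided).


Step 1: Rank x and y separately (midranks; no ties here).
rank(x): 14->6, 6->3, 7->4, 10->5, 1->1, 5->2
rank(y): 10->3, 15->6, 11->4, 14->5, 8->2, 3->1
Step 2: d_i = R_x(i) - R_y(i); compute d_i^2.
  (6-3)^2=9, (3-6)^2=9, (4-4)^2=0, (5-5)^2=0, (1-2)^2=1, (2-1)^2=1
sum(d^2) = 20.
Step 3: rho = 1 - 6*20 / (6*(6^2 - 1)) = 1 - 120/210 = 0.428571.
Step 4: Under H0, t = rho * sqrt((n-2)/(1-rho^2)) = 0.9487 ~ t(4).
Step 5: Two-sided p-value from the t-distribution with 4 df = 0.396501.
Step 6: alpha = 0.1. fail to reject H0.

rho = 0.4286, p = 0.396501, fail to reject H0 at alpha = 0.1.


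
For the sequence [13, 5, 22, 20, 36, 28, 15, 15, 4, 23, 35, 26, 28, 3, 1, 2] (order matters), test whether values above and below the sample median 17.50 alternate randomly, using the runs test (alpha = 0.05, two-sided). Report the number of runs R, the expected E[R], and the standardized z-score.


Step 1: Compute median = 17.50; label A = above, B = below.
Labels in order: BBAAAABBBAAAABBB  (n_A = 8, n_B = 8)
Step 2: Count runs R = 5.
Step 3: Under H0 (random ordering), E[R] = 2*n_A*n_B/(n_A+n_B) + 1 = 2*8*8/16 + 1 = 9.0000.
        Var[R] = 2*n_A*n_B*(2*n_A*n_B - n_A - n_B) / ((n_A+n_B)^2 * (n_A+n_B-1)) = 14336/3840 = 3.7333.
        SD[R] = 1.9322.
Step 4: Continuity-corrected z = (R + 0.5 - E[R]) / SD[R] = (5 + 0.5 - 9.0000) / 1.9322 = -1.8114.
Step 5: Two-sided p-value via normal approximation = 2*(1 - Phi(|z|)) = 0.070076.
Step 6: alpha = 0.05. fail to reject H0.

R = 5, z = -1.8114, p = 0.070076, fail to reject H0.


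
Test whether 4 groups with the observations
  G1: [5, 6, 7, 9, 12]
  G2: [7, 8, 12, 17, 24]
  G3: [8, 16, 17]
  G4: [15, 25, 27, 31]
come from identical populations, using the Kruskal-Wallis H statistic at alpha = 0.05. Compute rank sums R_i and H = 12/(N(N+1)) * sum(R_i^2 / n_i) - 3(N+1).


Step 1: Combine all N = 17 observations and assign midranks.
sorted (value, group, rank): (5,G1,1), (6,G1,2), (7,G1,3.5), (7,G2,3.5), (8,G2,5.5), (8,G3,5.5), (9,G1,7), (12,G1,8.5), (12,G2,8.5), (15,G4,10), (16,G3,11), (17,G2,12.5), (17,G3,12.5), (24,G2,14), (25,G4,15), (27,G4,16), (31,G4,17)
Step 2: Sum ranks within each group.
R_1 = 22 (n_1 = 5)
R_2 = 44 (n_2 = 5)
R_3 = 29 (n_3 = 3)
R_4 = 58 (n_4 = 4)
Step 3: H = 12/(N(N+1)) * sum(R_i^2/n_i) - 3(N+1)
     = 12/(17*18) * (22^2/5 + 44^2/5 + 29^2/3 + 58^2/4) - 3*18
     = 0.039216 * 1605.33 - 54
     = 8.954248.
Step 4: Ties present; correction factor C = 1 - 24/(17^3 - 17) = 0.995098. Corrected H = 8.954248 / 0.995098 = 8.998358.
Step 5: Under H0, H ~ chi^2(3); p-value = 0.029313.
Step 6: alpha = 0.05. reject H0.

H = 8.9984, df = 3, p = 0.029313, reject H0.


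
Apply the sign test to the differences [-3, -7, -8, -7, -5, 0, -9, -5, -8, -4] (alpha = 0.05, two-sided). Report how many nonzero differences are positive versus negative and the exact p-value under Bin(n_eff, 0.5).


Step 1: Discard zero differences. Original n = 10; n_eff = number of nonzero differences = 9.
Nonzero differences (with sign): -3, -7, -8, -7, -5, -9, -5, -8, -4
Step 2: Count signs: positive = 0, negative = 9.
Step 3: Under H0: P(positive) = 0.5, so the number of positives S ~ Bin(9, 0.5).
Step 4: Two-sided exact p-value = sum of Bin(9,0.5) probabilities at or below the observed probability = 0.003906.
Step 5: alpha = 0.05. reject H0.

n_eff = 9, pos = 0, neg = 9, p = 0.003906, reject H0.


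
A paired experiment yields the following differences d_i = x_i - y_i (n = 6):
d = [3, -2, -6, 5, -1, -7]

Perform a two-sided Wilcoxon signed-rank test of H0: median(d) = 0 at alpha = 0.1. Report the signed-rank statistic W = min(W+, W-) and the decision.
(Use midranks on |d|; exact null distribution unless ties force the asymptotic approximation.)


Step 1: Drop any zero differences (none here) and take |d_i|.
|d| = [3, 2, 6, 5, 1, 7]
Step 2: Midrank |d_i| (ties get averaged ranks).
ranks: |3|->3, |2|->2, |6|->5, |5|->4, |1|->1, |7|->6
Step 3: Attach original signs; sum ranks with positive sign and with negative sign.
W+ = 3 + 4 = 7
W- = 2 + 5 + 1 + 6 = 14
(Check: W+ + W- = 21 should equal n(n+1)/2 = 21.)
Step 4: Test statistic W = min(W+, W-) = 7.
Step 5: No ties, so the exact null distribution over the 2^6 = 64 sign assignments gives the two-sided p-value = 0.562500.
Step 6: alpha = 0.1. fail to reject H0.

W+ = 7, W- = 14, W = min = 7, p = 0.562500, fail to reject H0.


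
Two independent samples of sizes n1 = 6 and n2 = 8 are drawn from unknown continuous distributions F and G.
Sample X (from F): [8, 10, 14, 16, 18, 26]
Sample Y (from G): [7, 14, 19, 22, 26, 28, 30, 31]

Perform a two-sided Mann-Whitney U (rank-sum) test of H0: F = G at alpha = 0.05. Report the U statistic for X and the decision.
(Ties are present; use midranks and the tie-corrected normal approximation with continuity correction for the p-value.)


Step 1: Combine and sort all 14 observations; assign midranks.
sorted (value, group): (7,Y), (8,X), (10,X), (14,X), (14,Y), (16,X), (18,X), (19,Y), (22,Y), (26,X), (26,Y), (28,Y), (30,Y), (31,Y)
ranks: 7->1, 8->2, 10->3, 14->4.5, 14->4.5, 16->6, 18->7, 19->8, 22->9, 26->10.5, 26->10.5, 28->12, 30->13, 31->14
Step 2: Rank sum for X: R1 = 2 + 3 + 4.5 + 6 + 7 + 10.5 = 33.
Step 3: U_X = R1 - n1(n1+1)/2 = 33 - 6*7/2 = 33 - 21 = 12.
       U_Y = n1*n2 - U_X = 48 - 12 = 36.
Step 4: Ties are present, so use the tie-corrected normal approximation (with continuity correction) for the p-value.
Step 5: p-value = 0.136773; compare to alpha = 0.05. fail to reject H0.

U_X = 12, p = 0.136773, fail to reject H0 at alpha = 0.05.


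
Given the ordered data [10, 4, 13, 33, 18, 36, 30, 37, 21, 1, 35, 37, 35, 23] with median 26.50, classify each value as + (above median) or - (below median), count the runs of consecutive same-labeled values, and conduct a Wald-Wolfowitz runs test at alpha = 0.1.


Step 1: Compute median = 26.50; label A = above, B = below.
Labels in order: BBBABAAABBAAAB  (n_A = 7, n_B = 7)
Step 2: Count runs R = 7.
Step 3: Under H0 (random ordering), E[R] = 2*n_A*n_B/(n_A+n_B) + 1 = 2*7*7/14 + 1 = 8.0000.
        Var[R] = 2*n_A*n_B*(2*n_A*n_B - n_A - n_B) / ((n_A+n_B)^2 * (n_A+n_B-1)) = 8232/2548 = 3.2308.
        SD[R] = 1.7974.
Step 4: Continuity-corrected z = (R + 0.5 - E[R]) / SD[R] = (7 + 0.5 - 8.0000) / 1.7974 = -0.2782.
Step 5: Two-sided p-value via normal approximation = 2*(1 - Phi(|z|)) = 0.780879.
Step 6: alpha = 0.1. fail to reject H0.

R = 7, z = -0.2782, p = 0.780879, fail to reject H0.


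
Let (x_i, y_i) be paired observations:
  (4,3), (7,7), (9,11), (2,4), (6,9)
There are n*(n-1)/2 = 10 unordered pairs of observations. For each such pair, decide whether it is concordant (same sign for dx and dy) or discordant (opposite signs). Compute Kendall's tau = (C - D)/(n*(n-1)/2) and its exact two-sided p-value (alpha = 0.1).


Step 1: Enumerate the 10 unordered pairs (i,j) with i<j and classify each by sign(x_j-x_i) * sign(y_j-y_i).
  (1,2):dx=+3,dy=+4->C; (1,3):dx=+5,dy=+8->C; (1,4):dx=-2,dy=+1->D; (1,5):dx=+2,dy=+6->C
  (2,3):dx=+2,dy=+4->C; (2,4):dx=-5,dy=-3->C; (2,5):dx=-1,dy=+2->D; (3,4):dx=-7,dy=-7->C
  (3,5):dx=-3,dy=-2->C; (4,5):dx=+4,dy=+5->C
Step 2: C = 8, D = 2, total pairs = 10.
Step 3: tau = (C - D)/(n(n-1)/2) = (8 - 2)/10 = 0.600000.
Step 4: Exact two-sided p-value (enumerate n! = 120 permutations of y under H0): p = 0.233333.
Step 5: alpha = 0.1. fail to reject H0.

tau_b = 0.6000 (C=8, D=2), p = 0.233333, fail to reject H0.


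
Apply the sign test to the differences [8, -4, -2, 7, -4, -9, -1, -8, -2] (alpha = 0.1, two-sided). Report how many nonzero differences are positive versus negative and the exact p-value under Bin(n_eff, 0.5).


Step 1: Discard zero differences. Original n = 9; n_eff = number of nonzero differences = 9.
Nonzero differences (with sign): +8, -4, -2, +7, -4, -9, -1, -8, -2
Step 2: Count signs: positive = 2, negative = 7.
Step 3: Under H0: P(positive) = 0.5, so the number of positives S ~ Bin(9, 0.5).
Step 4: Two-sided exact p-value = sum of Bin(9,0.5) probabilities at or below the observed probability = 0.179688.
Step 5: alpha = 0.1. fail to reject H0.

n_eff = 9, pos = 2, neg = 7, p = 0.179688, fail to reject H0.


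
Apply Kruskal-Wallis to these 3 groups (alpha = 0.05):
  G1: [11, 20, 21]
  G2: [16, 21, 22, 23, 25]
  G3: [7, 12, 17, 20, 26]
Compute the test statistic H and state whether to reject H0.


Step 1: Combine all N = 13 observations and assign midranks.
sorted (value, group, rank): (7,G3,1), (11,G1,2), (12,G3,3), (16,G2,4), (17,G3,5), (20,G1,6.5), (20,G3,6.5), (21,G1,8.5), (21,G2,8.5), (22,G2,10), (23,G2,11), (25,G2,12), (26,G3,13)
Step 2: Sum ranks within each group.
R_1 = 17 (n_1 = 3)
R_2 = 45.5 (n_2 = 5)
R_3 = 28.5 (n_3 = 5)
Step 3: H = 12/(N(N+1)) * sum(R_i^2/n_i) - 3(N+1)
     = 12/(13*14) * (17^2/3 + 45.5^2/5 + 28.5^2/5) - 3*14
     = 0.065934 * 672.833 - 42
     = 2.362637.
Step 4: Ties present; correction factor C = 1 - 12/(13^3 - 13) = 0.994505. Corrected H = 2.362637 / 0.994505 = 2.375691.
Step 5: Under H0, H ~ chi^2(2); p-value = 0.304877.
Step 6: alpha = 0.05. fail to reject H0.

H = 2.3757, df = 2, p = 0.304877, fail to reject H0.


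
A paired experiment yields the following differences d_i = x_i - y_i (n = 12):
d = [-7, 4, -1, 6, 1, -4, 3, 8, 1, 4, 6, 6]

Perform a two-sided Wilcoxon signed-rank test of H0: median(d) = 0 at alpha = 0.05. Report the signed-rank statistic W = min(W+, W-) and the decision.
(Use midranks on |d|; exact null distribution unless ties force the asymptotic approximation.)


Step 1: Drop any zero differences (none here) and take |d_i|.
|d| = [7, 4, 1, 6, 1, 4, 3, 8, 1, 4, 6, 6]
Step 2: Midrank |d_i| (ties get averaged ranks).
ranks: |7|->11, |4|->6, |1|->2, |6|->9, |1|->2, |4|->6, |3|->4, |8|->12, |1|->2, |4|->6, |6|->9, |6|->9
Step 3: Attach original signs; sum ranks with positive sign and with negative sign.
W+ = 6 + 9 + 2 + 4 + 12 + 2 + 6 + 9 + 9 = 59
W- = 11 + 2 + 6 = 19
(Check: W+ + W- = 78 should equal n(n+1)/2 = 78.)
Step 4: Test statistic W = min(W+, W-) = 19.
Step 5: Ties in |d|, so use the tie-corrected normal approximation.
        E[W] = n(n+1)/4 = 12*13/4 = 39.
        Tie groups: |d|=1 (t=3), |d|=4 (t=3), |d|=6 (t=3); sum(t^3 - t) = 72.
        Var[W] = n(n+1)(2n+1)/24 - sum(t^3-t)/48 = 3900/24 - 72/48 = 161.
        z = (W - E[W]) / sqrt(Var[W]) = (19 - 39) / 12.6886 = -1.5762.
        Two-sided p = 2*Phi(z) = 0.114975.
Step 6: alpha = 0.05. fail to reject H0.

W+ = 59, W- = 19, W = min = 19, p = 0.114975, fail to reject H0.


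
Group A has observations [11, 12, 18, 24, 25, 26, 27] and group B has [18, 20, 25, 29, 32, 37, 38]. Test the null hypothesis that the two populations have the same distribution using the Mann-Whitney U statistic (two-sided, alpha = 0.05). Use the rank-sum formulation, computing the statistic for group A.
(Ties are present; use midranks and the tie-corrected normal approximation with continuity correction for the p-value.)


Step 1: Combine and sort all 14 observations; assign midranks.
sorted (value, group): (11,X), (12,X), (18,X), (18,Y), (20,Y), (24,X), (25,X), (25,Y), (26,X), (27,X), (29,Y), (32,Y), (37,Y), (38,Y)
ranks: 11->1, 12->2, 18->3.5, 18->3.5, 20->5, 24->6, 25->7.5, 25->7.5, 26->9, 27->10, 29->11, 32->12, 37->13, 38->14
Step 2: Rank sum for X: R1 = 1 + 2 + 3.5 + 6 + 7.5 + 9 + 10 = 39.
Step 3: U_X = R1 - n1(n1+1)/2 = 39 - 7*8/2 = 39 - 28 = 11.
       U_Y = n1*n2 - U_X = 49 - 11 = 38.
Step 4: Ties are present, so use the tie-corrected normal approximation (with continuity correction) for the p-value.
Step 5: p-value = 0.095964; compare to alpha = 0.05. fail to reject H0.

U_X = 11, p = 0.095964, fail to reject H0 at alpha = 0.05.


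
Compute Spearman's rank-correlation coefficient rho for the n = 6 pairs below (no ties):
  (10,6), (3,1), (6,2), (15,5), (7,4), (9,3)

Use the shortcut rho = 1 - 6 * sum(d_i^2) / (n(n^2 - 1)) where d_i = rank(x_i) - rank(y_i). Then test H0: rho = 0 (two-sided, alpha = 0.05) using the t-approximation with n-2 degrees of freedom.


Step 1: Rank x and y separately (midranks; no ties here).
rank(x): 10->5, 3->1, 6->2, 15->6, 7->3, 9->4
rank(y): 6->6, 1->1, 2->2, 5->5, 4->4, 3->3
Step 2: d_i = R_x(i) - R_y(i); compute d_i^2.
  (5-6)^2=1, (1-1)^2=0, (2-2)^2=0, (6-5)^2=1, (3-4)^2=1, (4-3)^2=1
sum(d^2) = 4.
Step 3: rho = 1 - 6*4 / (6*(6^2 - 1)) = 1 - 24/210 = 0.885714.
Step 4: Under H0, t = rho * sqrt((n-2)/(1-rho^2)) = 3.8158 ~ t(4).
Step 5: Two-sided p-value from the t-distribution with 4 df = 0.018845.
Step 6: alpha = 0.05. reject H0.

rho = 0.8857, p = 0.018845, reject H0 at alpha = 0.05.


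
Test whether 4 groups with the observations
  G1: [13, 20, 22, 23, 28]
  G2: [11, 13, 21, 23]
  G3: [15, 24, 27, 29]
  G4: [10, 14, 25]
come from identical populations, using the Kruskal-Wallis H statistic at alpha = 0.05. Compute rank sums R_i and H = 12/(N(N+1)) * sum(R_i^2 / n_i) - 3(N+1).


Step 1: Combine all N = 16 observations and assign midranks.
sorted (value, group, rank): (10,G4,1), (11,G2,2), (13,G1,3.5), (13,G2,3.5), (14,G4,5), (15,G3,6), (20,G1,7), (21,G2,8), (22,G1,9), (23,G1,10.5), (23,G2,10.5), (24,G3,12), (25,G4,13), (27,G3,14), (28,G1,15), (29,G3,16)
Step 2: Sum ranks within each group.
R_1 = 45 (n_1 = 5)
R_2 = 24 (n_2 = 4)
R_3 = 48 (n_3 = 4)
R_4 = 19 (n_4 = 3)
Step 3: H = 12/(N(N+1)) * sum(R_i^2/n_i) - 3(N+1)
     = 12/(16*17) * (45^2/5 + 24^2/4 + 48^2/4 + 19^2/3) - 3*17
     = 0.044118 * 1245.33 - 51
     = 3.941176.
Step 4: Ties present; correction factor C = 1 - 12/(16^3 - 16) = 0.997059. Corrected H = 3.941176 / 0.997059 = 3.952802.
Step 5: Under H0, H ~ chi^2(3); p-value = 0.266606.
Step 6: alpha = 0.05. fail to reject H0.

H = 3.9528, df = 3, p = 0.266606, fail to reject H0.


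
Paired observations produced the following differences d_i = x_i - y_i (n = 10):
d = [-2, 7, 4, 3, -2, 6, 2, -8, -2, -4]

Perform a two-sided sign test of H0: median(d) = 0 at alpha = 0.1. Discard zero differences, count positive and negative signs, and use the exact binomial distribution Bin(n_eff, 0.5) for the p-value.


Step 1: Discard zero differences. Original n = 10; n_eff = number of nonzero differences = 10.
Nonzero differences (with sign): -2, +7, +4, +3, -2, +6, +2, -8, -2, -4
Step 2: Count signs: positive = 5, negative = 5.
Step 3: Under H0: P(positive) = 0.5, so the number of positives S ~ Bin(10, 0.5).
Step 4: Two-sided exact p-value = sum of Bin(10,0.5) probabilities at or below the observed probability = 1.000000.
Step 5: alpha = 0.1. fail to reject H0.

n_eff = 10, pos = 5, neg = 5, p = 1.000000, fail to reject H0.


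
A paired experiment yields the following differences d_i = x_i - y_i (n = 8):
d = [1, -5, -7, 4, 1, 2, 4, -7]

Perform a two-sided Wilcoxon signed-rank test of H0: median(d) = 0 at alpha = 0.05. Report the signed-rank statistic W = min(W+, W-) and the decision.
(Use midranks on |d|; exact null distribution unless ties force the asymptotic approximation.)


Step 1: Drop any zero differences (none here) and take |d_i|.
|d| = [1, 5, 7, 4, 1, 2, 4, 7]
Step 2: Midrank |d_i| (ties get averaged ranks).
ranks: |1|->1.5, |5|->6, |7|->7.5, |4|->4.5, |1|->1.5, |2|->3, |4|->4.5, |7|->7.5
Step 3: Attach original signs; sum ranks with positive sign and with negative sign.
W+ = 1.5 + 4.5 + 1.5 + 3 + 4.5 = 15
W- = 6 + 7.5 + 7.5 = 21
(Check: W+ + W- = 36 should equal n(n+1)/2 = 36.)
Step 4: Test statistic W = min(W+, W-) = 15.
Step 5: Ties in |d|, so use the tie-corrected normal approximation.
        E[W] = n(n+1)/4 = 8*9/4 = 18.
        Tie groups: |d|=1 (t=2), |d|=4 (t=2), |d|=7 (t=2); sum(t^3 - t) = 18.
        Var[W] = n(n+1)(2n+1)/24 - sum(t^3-t)/48 = 1224/24 - 18/48 = 50.625.
        z = (W - E[W]) / sqrt(Var[W]) = (15 - 18) / 7.1151 = -0.4216.
        Two-sided p = 2*Phi(z) = 0.673290.
Step 6: alpha = 0.05. fail to reject H0.

W+ = 15, W- = 21, W = min = 15, p = 0.673290, fail to reject H0.


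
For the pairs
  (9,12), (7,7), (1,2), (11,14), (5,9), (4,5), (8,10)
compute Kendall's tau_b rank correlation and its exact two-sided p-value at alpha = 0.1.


Step 1: Enumerate the 21 unordered pairs (i,j) with i<j and classify each by sign(x_j-x_i) * sign(y_j-y_i).
  (1,2):dx=-2,dy=-5->C; (1,3):dx=-8,dy=-10->C; (1,4):dx=+2,dy=+2->C; (1,5):dx=-4,dy=-3->C
  (1,6):dx=-5,dy=-7->C; (1,7):dx=-1,dy=-2->C; (2,3):dx=-6,dy=-5->C; (2,4):dx=+4,dy=+7->C
  (2,5):dx=-2,dy=+2->D; (2,6):dx=-3,dy=-2->C; (2,7):dx=+1,dy=+3->C; (3,4):dx=+10,dy=+12->C
  (3,5):dx=+4,dy=+7->C; (3,6):dx=+3,dy=+3->C; (3,7):dx=+7,dy=+8->C; (4,5):dx=-6,dy=-5->C
  (4,6):dx=-7,dy=-9->C; (4,7):dx=-3,dy=-4->C; (5,6):dx=-1,dy=-4->C; (5,7):dx=+3,dy=+1->C
  (6,7):dx=+4,dy=+5->C
Step 2: C = 20, D = 1, total pairs = 21.
Step 3: tau = (C - D)/(n(n-1)/2) = (20 - 1)/21 = 0.904762.
Step 4: Exact two-sided p-value (enumerate n! = 5040 permutations of y under H0): p = 0.002778.
Step 5: alpha = 0.1. reject H0.

tau_b = 0.9048 (C=20, D=1), p = 0.002778, reject H0.


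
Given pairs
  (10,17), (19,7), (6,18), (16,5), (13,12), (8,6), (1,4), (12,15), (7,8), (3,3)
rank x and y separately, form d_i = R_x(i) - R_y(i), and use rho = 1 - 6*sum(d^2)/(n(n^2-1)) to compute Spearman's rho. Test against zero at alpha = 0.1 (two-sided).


Step 1: Rank x and y separately (midranks; no ties here).
rank(x): 10->6, 19->10, 6->3, 16->9, 13->8, 8->5, 1->1, 12->7, 7->4, 3->2
rank(y): 17->9, 7->5, 18->10, 5->3, 12->7, 6->4, 4->2, 15->8, 8->6, 3->1
Step 2: d_i = R_x(i) - R_y(i); compute d_i^2.
  (6-9)^2=9, (10-5)^2=25, (3-10)^2=49, (9-3)^2=36, (8-7)^2=1, (5-4)^2=1, (1-2)^2=1, (7-8)^2=1, (4-6)^2=4, (2-1)^2=1
sum(d^2) = 128.
Step 3: rho = 1 - 6*128 / (10*(10^2 - 1)) = 1 - 768/990 = 0.224242.
Step 4: Under H0, t = rho * sqrt((n-2)/(1-rho^2)) = 0.6508 ~ t(8).
Step 5: Two-sided p-value from the t-distribution with 8 df = 0.533401.
Step 6: alpha = 0.1. fail to reject H0.

rho = 0.2242, p = 0.533401, fail to reject H0 at alpha = 0.1.


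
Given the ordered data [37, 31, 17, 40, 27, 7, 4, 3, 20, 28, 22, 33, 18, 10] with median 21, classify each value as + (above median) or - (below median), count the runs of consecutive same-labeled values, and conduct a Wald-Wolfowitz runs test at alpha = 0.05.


Step 1: Compute median = 21; label A = above, B = below.
Labels in order: AABAABBBBAAABB  (n_A = 7, n_B = 7)
Step 2: Count runs R = 6.
Step 3: Under H0 (random ordering), E[R] = 2*n_A*n_B/(n_A+n_B) + 1 = 2*7*7/14 + 1 = 8.0000.
        Var[R] = 2*n_A*n_B*(2*n_A*n_B - n_A - n_B) / ((n_A+n_B)^2 * (n_A+n_B-1)) = 8232/2548 = 3.2308.
        SD[R] = 1.7974.
Step 4: Continuity-corrected z = (R + 0.5 - E[R]) / SD[R] = (6 + 0.5 - 8.0000) / 1.7974 = -0.8345.
Step 5: Two-sided p-value via normal approximation = 2*(1 - Phi(|z|)) = 0.403986.
Step 6: alpha = 0.05. fail to reject H0.

R = 6, z = -0.8345, p = 0.403986, fail to reject H0.


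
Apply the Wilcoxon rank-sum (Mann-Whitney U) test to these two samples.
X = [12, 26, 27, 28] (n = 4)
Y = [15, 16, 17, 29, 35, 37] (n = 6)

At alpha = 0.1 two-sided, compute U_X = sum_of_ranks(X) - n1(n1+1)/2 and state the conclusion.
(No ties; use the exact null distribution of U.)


Step 1: Combine and sort all 10 observations; assign midranks.
sorted (value, group): (12,X), (15,Y), (16,Y), (17,Y), (26,X), (27,X), (28,X), (29,Y), (35,Y), (37,Y)
ranks: 12->1, 15->2, 16->3, 17->4, 26->5, 27->6, 28->7, 29->8, 35->9, 37->10
Step 2: Rank sum for X: R1 = 1 + 5 + 6 + 7 = 19.
Step 3: U_X = R1 - n1(n1+1)/2 = 19 - 4*5/2 = 19 - 10 = 9.
       U_Y = n1*n2 - U_X = 24 - 9 = 15.
Step 4: No ties, so the exact null distribution of U (based on enumerating the C(10,4) = 210 equally likely rank assignments) gives the two-sided p-value.
Step 5: p-value = 0.609524; compare to alpha = 0.1. fail to reject H0.

U_X = 9, p = 0.609524, fail to reject H0 at alpha = 0.1.


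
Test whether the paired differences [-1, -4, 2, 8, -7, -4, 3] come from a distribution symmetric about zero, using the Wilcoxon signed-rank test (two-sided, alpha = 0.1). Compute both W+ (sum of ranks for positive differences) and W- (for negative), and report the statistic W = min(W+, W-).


Step 1: Drop any zero differences (none here) and take |d_i|.
|d| = [1, 4, 2, 8, 7, 4, 3]
Step 2: Midrank |d_i| (ties get averaged ranks).
ranks: |1|->1, |4|->4.5, |2|->2, |8|->7, |7|->6, |4|->4.5, |3|->3
Step 3: Attach original signs; sum ranks with positive sign and with negative sign.
W+ = 2 + 7 + 3 = 12
W- = 1 + 4.5 + 6 + 4.5 = 16
(Check: W+ + W- = 28 should equal n(n+1)/2 = 28.)
Step 4: Test statistic W = min(W+, W-) = 12.
Step 5: Ties in |d|, so use the tie-corrected normal approximation.
        E[W] = n(n+1)/4 = 7*8/4 = 14.
        Tie groups: |d|=4 (t=2); sum(t^3 - t) = 6.
        Var[W] = n(n+1)(2n+1)/24 - sum(t^3-t)/48 = 840/24 - 6/48 = 34.875.
        z = (W - E[W]) / sqrt(Var[W]) = (12 - 14) / 5.9055 = -0.3387.
        Two-sided p = 2*Phi(z) = 0.734861.
Step 6: alpha = 0.1. fail to reject H0.

W+ = 12, W- = 16, W = min = 12, p = 0.734861, fail to reject H0.


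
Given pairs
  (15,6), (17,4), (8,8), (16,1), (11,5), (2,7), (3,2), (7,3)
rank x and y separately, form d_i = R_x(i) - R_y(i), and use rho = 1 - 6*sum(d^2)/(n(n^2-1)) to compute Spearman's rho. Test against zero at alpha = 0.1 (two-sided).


Step 1: Rank x and y separately (midranks; no ties here).
rank(x): 15->6, 17->8, 8->4, 16->7, 11->5, 2->1, 3->2, 7->3
rank(y): 6->6, 4->4, 8->8, 1->1, 5->5, 7->7, 2->2, 3->3
Step 2: d_i = R_x(i) - R_y(i); compute d_i^2.
  (6-6)^2=0, (8-4)^2=16, (4-8)^2=16, (7-1)^2=36, (5-5)^2=0, (1-7)^2=36, (2-2)^2=0, (3-3)^2=0
sum(d^2) = 104.
Step 3: rho = 1 - 6*104 / (8*(8^2 - 1)) = 1 - 624/504 = -0.238095.
Step 4: Under H0, t = rho * sqrt((n-2)/(1-rho^2)) = -0.6005 ~ t(6).
Step 5: Two-sided p-value from the t-distribution with 6 df = 0.570156.
Step 6: alpha = 0.1. fail to reject H0.

rho = -0.2381, p = 0.570156, fail to reject H0 at alpha = 0.1.


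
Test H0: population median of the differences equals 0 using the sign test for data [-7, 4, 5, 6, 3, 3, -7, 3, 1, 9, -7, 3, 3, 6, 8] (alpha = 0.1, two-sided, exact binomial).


Step 1: Discard zero differences. Original n = 15; n_eff = number of nonzero differences = 15.
Nonzero differences (with sign): -7, +4, +5, +6, +3, +3, -7, +3, +1, +9, -7, +3, +3, +6, +8
Step 2: Count signs: positive = 12, negative = 3.
Step 3: Under H0: P(positive) = 0.5, so the number of positives S ~ Bin(15, 0.5).
Step 4: Two-sided exact p-value = sum of Bin(15,0.5) probabilities at or below the observed probability = 0.035156.
Step 5: alpha = 0.1. reject H0.

n_eff = 15, pos = 12, neg = 3, p = 0.035156, reject H0.


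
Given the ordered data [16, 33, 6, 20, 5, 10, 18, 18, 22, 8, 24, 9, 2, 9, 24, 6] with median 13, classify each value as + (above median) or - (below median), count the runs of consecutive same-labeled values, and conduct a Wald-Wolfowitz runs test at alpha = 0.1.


Step 1: Compute median = 13; label A = above, B = below.
Labels in order: AABABBAAABABBBAB  (n_A = 8, n_B = 8)
Step 2: Count runs R = 10.
Step 3: Under H0 (random ordering), E[R] = 2*n_A*n_B/(n_A+n_B) + 1 = 2*8*8/16 + 1 = 9.0000.
        Var[R] = 2*n_A*n_B*(2*n_A*n_B - n_A - n_B) / ((n_A+n_B)^2 * (n_A+n_B-1)) = 14336/3840 = 3.7333.
        SD[R] = 1.9322.
Step 4: Continuity-corrected z = (R - 0.5 - E[R]) / SD[R] = (10 - 0.5 - 9.0000) / 1.9322 = 0.2588.
Step 5: Two-sided p-value via normal approximation = 2*(1 - Phi(|z|)) = 0.795809.
Step 6: alpha = 0.1. fail to reject H0.

R = 10, z = 0.2588, p = 0.795809, fail to reject H0.


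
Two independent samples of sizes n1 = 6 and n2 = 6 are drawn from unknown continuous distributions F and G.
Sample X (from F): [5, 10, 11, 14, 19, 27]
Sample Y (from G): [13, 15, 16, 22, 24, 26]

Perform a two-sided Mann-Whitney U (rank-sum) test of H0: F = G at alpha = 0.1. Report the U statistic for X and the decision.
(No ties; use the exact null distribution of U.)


Step 1: Combine and sort all 12 observations; assign midranks.
sorted (value, group): (5,X), (10,X), (11,X), (13,Y), (14,X), (15,Y), (16,Y), (19,X), (22,Y), (24,Y), (26,Y), (27,X)
ranks: 5->1, 10->2, 11->3, 13->4, 14->5, 15->6, 16->7, 19->8, 22->9, 24->10, 26->11, 27->12
Step 2: Rank sum for X: R1 = 1 + 2 + 3 + 5 + 8 + 12 = 31.
Step 3: U_X = R1 - n1(n1+1)/2 = 31 - 6*7/2 = 31 - 21 = 10.
       U_Y = n1*n2 - U_X = 36 - 10 = 26.
Step 4: No ties, so the exact null distribution of U (based on enumerating the C(12,6) = 924 equally likely rank assignments) gives the two-sided p-value.
Step 5: p-value = 0.240260; compare to alpha = 0.1. fail to reject H0.

U_X = 10, p = 0.240260, fail to reject H0 at alpha = 0.1.


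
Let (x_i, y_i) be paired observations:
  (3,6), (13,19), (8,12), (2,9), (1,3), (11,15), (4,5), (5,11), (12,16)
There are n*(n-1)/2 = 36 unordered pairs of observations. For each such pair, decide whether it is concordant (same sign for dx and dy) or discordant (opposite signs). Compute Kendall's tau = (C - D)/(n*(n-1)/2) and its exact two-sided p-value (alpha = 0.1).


Step 1: Enumerate the 36 unordered pairs (i,j) with i<j and classify each by sign(x_j-x_i) * sign(y_j-y_i).
  (1,2):dx=+10,dy=+13->C; (1,3):dx=+5,dy=+6->C; (1,4):dx=-1,dy=+3->D; (1,5):dx=-2,dy=-3->C
  (1,6):dx=+8,dy=+9->C; (1,7):dx=+1,dy=-1->D; (1,8):dx=+2,dy=+5->C; (1,9):dx=+9,dy=+10->C
  (2,3):dx=-5,dy=-7->C; (2,4):dx=-11,dy=-10->C; (2,5):dx=-12,dy=-16->C; (2,6):dx=-2,dy=-4->C
  (2,7):dx=-9,dy=-14->C; (2,8):dx=-8,dy=-8->C; (2,9):dx=-1,dy=-3->C; (3,4):dx=-6,dy=-3->C
  (3,5):dx=-7,dy=-9->C; (3,6):dx=+3,dy=+3->C; (3,7):dx=-4,dy=-7->C; (3,8):dx=-3,dy=-1->C
  (3,9):dx=+4,dy=+4->C; (4,5):dx=-1,dy=-6->C; (4,6):dx=+9,dy=+6->C; (4,7):dx=+2,dy=-4->D
  (4,8):dx=+3,dy=+2->C; (4,9):dx=+10,dy=+7->C; (5,6):dx=+10,dy=+12->C; (5,7):dx=+3,dy=+2->C
  (5,8):dx=+4,dy=+8->C; (5,9):dx=+11,dy=+13->C; (6,7):dx=-7,dy=-10->C; (6,8):dx=-6,dy=-4->C
  (6,9):dx=+1,dy=+1->C; (7,8):dx=+1,dy=+6->C; (7,9):dx=+8,dy=+11->C; (8,9):dx=+7,dy=+5->C
Step 2: C = 33, D = 3, total pairs = 36.
Step 3: tau = (C - D)/(n(n-1)/2) = (33 - 3)/36 = 0.833333.
Step 4: Exact two-sided p-value (enumerate n! = 362880 permutations of y under H0): p = 0.000854.
Step 5: alpha = 0.1. reject H0.

tau_b = 0.8333 (C=33, D=3), p = 0.000854, reject H0.


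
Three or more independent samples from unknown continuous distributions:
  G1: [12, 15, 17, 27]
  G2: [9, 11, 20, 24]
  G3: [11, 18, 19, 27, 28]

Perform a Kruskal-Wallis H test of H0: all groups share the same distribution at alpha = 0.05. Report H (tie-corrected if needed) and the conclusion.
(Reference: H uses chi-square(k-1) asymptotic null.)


Step 1: Combine all N = 13 observations and assign midranks.
sorted (value, group, rank): (9,G2,1), (11,G2,2.5), (11,G3,2.5), (12,G1,4), (15,G1,5), (17,G1,6), (18,G3,7), (19,G3,8), (20,G2,9), (24,G2,10), (27,G1,11.5), (27,G3,11.5), (28,G3,13)
Step 2: Sum ranks within each group.
R_1 = 26.5 (n_1 = 4)
R_2 = 22.5 (n_2 = 4)
R_3 = 42 (n_3 = 5)
Step 3: H = 12/(N(N+1)) * sum(R_i^2/n_i) - 3(N+1)
     = 12/(13*14) * (26.5^2/4 + 22.5^2/4 + 42^2/5) - 3*14
     = 0.065934 * 654.925 - 42
     = 1.181868.
Step 4: Ties present; correction factor C = 1 - 12/(13^3 - 13) = 0.994505. Corrected H = 1.181868 / 0.994505 = 1.188398.
Step 5: Under H0, H ~ chi^2(2); p-value = 0.552005.
Step 6: alpha = 0.05. fail to reject H0.

H = 1.1884, df = 2, p = 0.552005, fail to reject H0.


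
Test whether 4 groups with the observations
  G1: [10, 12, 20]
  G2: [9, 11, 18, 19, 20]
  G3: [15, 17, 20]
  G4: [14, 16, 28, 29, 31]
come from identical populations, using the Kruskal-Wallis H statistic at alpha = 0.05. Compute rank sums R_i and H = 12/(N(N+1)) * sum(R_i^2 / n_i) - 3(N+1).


Step 1: Combine all N = 16 observations and assign midranks.
sorted (value, group, rank): (9,G2,1), (10,G1,2), (11,G2,3), (12,G1,4), (14,G4,5), (15,G3,6), (16,G4,7), (17,G3,8), (18,G2,9), (19,G2,10), (20,G1,12), (20,G2,12), (20,G3,12), (28,G4,14), (29,G4,15), (31,G4,16)
Step 2: Sum ranks within each group.
R_1 = 18 (n_1 = 3)
R_2 = 35 (n_2 = 5)
R_3 = 26 (n_3 = 3)
R_4 = 57 (n_4 = 5)
Step 3: H = 12/(N(N+1)) * sum(R_i^2/n_i) - 3(N+1)
     = 12/(16*17) * (18^2/3 + 35^2/5 + 26^2/3 + 57^2/5) - 3*17
     = 0.044118 * 1228.13 - 51
     = 3.182353.
Step 4: Ties present; correction factor C = 1 - 24/(16^3 - 16) = 0.994118. Corrected H = 3.182353 / 0.994118 = 3.201183.
Step 5: Under H0, H ~ chi^2(3); p-value = 0.361635.
Step 6: alpha = 0.05. fail to reject H0.

H = 3.2012, df = 3, p = 0.361635, fail to reject H0.


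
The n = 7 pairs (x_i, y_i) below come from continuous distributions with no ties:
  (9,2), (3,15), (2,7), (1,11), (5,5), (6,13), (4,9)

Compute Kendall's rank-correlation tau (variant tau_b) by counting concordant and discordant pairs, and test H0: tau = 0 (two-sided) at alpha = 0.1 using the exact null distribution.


Step 1: Enumerate the 21 unordered pairs (i,j) with i<j and classify each by sign(x_j-x_i) * sign(y_j-y_i).
  (1,2):dx=-6,dy=+13->D; (1,3):dx=-7,dy=+5->D; (1,4):dx=-8,dy=+9->D; (1,5):dx=-4,dy=+3->D
  (1,6):dx=-3,dy=+11->D; (1,7):dx=-5,dy=+7->D; (2,3):dx=-1,dy=-8->C; (2,4):dx=-2,dy=-4->C
  (2,5):dx=+2,dy=-10->D; (2,6):dx=+3,dy=-2->D; (2,7):dx=+1,dy=-6->D; (3,4):dx=-1,dy=+4->D
  (3,5):dx=+3,dy=-2->D; (3,6):dx=+4,dy=+6->C; (3,7):dx=+2,dy=+2->C; (4,5):dx=+4,dy=-6->D
  (4,6):dx=+5,dy=+2->C; (4,7):dx=+3,dy=-2->D; (5,6):dx=+1,dy=+8->C; (5,7):dx=-1,dy=+4->D
  (6,7):dx=-2,dy=-4->C
Step 2: C = 7, D = 14, total pairs = 21.
Step 3: tau = (C - D)/(n(n-1)/2) = (7 - 14)/21 = -0.333333.
Step 4: Exact two-sided p-value (enumerate n! = 5040 permutations of y under H0): p = 0.381349.
Step 5: alpha = 0.1. fail to reject H0.

tau_b = -0.3333 (C=7, D=14), p = 0.381349, fail to reject H0.


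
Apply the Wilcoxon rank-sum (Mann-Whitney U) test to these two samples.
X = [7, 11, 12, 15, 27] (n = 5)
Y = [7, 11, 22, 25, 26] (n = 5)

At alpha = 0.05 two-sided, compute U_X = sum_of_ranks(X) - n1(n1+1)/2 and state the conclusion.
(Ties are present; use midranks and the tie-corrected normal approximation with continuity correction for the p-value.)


Step 1: Combine and sort all 10 observations; assign midranks.
sorted (value, group): (7,X), (7,Y), (11,X), (11,Y), (12,X), (15,X), (22,Y), (25,Y), (26,Y), (27,X)
ranks: 7->1.5, 7->1.5, 11->3.5, 11->3.5, 12->5, 15->6, 22->7, 25->8, 26->9, 27->10
Step 2: Rank sum for X: R1 = 1.5 + 3.5 + 5 + 6 + 10 = 26.
Step 3: U_X = R1 - n1(n1+1)/2 = 26 - 5*6/2 = 26 - 15 = 11.
       U_Y = n1*n2 - U_X = 25 - 11 = 14.
Step 4: Ties are present, so use the tie-corrected normal approximation (with continuity correction) for the p-value.
Step 5: p-value = 0.833534; compare to alpha = 0.05. fail to reject H0.

U_X = 11, p = 0.833534, fail to reject H0 at alpha = 0.05.


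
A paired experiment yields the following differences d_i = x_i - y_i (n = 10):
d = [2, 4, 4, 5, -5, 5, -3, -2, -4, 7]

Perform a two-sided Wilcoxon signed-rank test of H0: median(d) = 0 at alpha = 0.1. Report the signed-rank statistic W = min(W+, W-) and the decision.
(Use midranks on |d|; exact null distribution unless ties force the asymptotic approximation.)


Step 1: Drop any zero differences (none here) and take |d_i|.
|d| = [2, 4, 4, 5, 5, 5, 3, 2, 4, 7]
Step 2: Midrank |d_i| (ties get averaged ranks).
ranks: |2|->1.5, |4|->5, |4|->5, |5|->8, |5|->8, |5|->8, |3|->3, |2|->1.5, |4|->5, |7|->10
Step 3: Attach original signs; sum ranks with positive sign and with negative sign.
W+ = 1.5 + 5 + 5 + 8 + 8 + 10 = 37.5
W- = 8 + 3 + 1.5 + 5 = 17.5
(Check: W+ + W- = 55 should equal n(n+1)/2 = 55.)
Step 4: Test statistic W = min(W+, W-) = 17.5.
Step 5: Ties in |d|, so use the tie-corrected normal approximation.
        E[W] = n(n+1)/4 = 10*11/4 = 27.5.
        Tie groups: |d|=2 (t=2), |d|=4 (t=3), |d|=5 (t=3); sum(t^3 - t) = 54.
        Var[W] = n(n+1)(2n+1)/24 - sum(t^3-t)/48 = 2310/24 - 54/48 = 95.125.
        z = (W - E[W]) / sqrt(Var[W]) = (17.5 - 27.5) / 9.7532 = -1.0253.
        Two-sided p = 2*Phi(z) = 0.305220.
Step 6: alpha = 0.1. fail to reject H0.

W+ = 37.5, W- = 17.5, W = min = 17.5, p = 0.305220, fail to reject H0.


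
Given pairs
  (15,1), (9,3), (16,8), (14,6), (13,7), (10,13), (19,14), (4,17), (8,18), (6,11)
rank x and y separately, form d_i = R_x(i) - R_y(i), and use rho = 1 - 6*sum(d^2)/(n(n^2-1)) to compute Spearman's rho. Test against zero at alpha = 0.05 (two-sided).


Step 1: Rank x and y separately (midranks; no ties here).
rank(x): 15->8, 9->4, 16->9, 14->7, 13->6, 10->5, 19->10, 4->1, 8->3, 6->2
rank(y): 1->1, 3->2, 8->5, 6->3, 7->4, 13->7, 14->8, 17->9, 18->10, 11->6
Step 2: d_i = R_x(i) - R_y(i); compute d_i^2.
  (8-1)^2=49, (4-2)^2=4, (9-5)^2=16, (7-3)^2=16, (6-4)^2=4, (5-7)^2=4, (10-8)^2=4, (1-9)^2=64, (3-10)^2=49, (2-6)^2=16
sum(d^2) = 226.
Step 3: rho = 1 - 6*226 / (10*(10^2 - 1)) = 1 - 1356/990 = -0.369697.
Step 4: Under H0, t = rho * sqrt((n-2)/(1-rho^2)) = -1.1254 ~ t(8).
Step 5: Two-sided p-value from the t-distribution with 8 df = 0.293050.
Step 6: alpha = 0.05. fail to reject H0.

rho = -0.3697, p = 0.293050, fail to reject H0 at alpha = 0.05.


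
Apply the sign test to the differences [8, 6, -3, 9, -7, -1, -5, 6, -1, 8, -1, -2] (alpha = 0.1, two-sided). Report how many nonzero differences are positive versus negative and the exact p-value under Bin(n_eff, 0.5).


Step 1: Discard zero differences. Original n = 12; n_eff = number of nonzero differences = 12.
Nonzero differences (with sign): +8, +6, -3, +9, -7, -1, -5, +6, -1, +8, -1, -2
Step 2: Count signs: positive = 5, negative = 7.
Step 3: Under H0: P(positive) = 0.5, so the number of positives S ~ Bin(12, 0.5).
Step 4: Two-sided exact p-value = sum of Bin(12,0.5) probabilities at or below the observed probability = 0.774414.
Step 5: alpha = 0.1. fail to reject H0.

n_eff = 12, pos = 5, neg = 7, p = 0.774414, fail to reject H0.


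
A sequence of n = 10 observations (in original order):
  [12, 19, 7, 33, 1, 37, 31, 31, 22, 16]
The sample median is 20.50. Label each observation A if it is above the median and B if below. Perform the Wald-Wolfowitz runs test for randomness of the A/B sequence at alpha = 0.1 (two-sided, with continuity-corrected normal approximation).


Step 1: Compute median = 20.50; label A = above, B = below.
Labels in order: BBBABAAAAB  (n_A = 5, n_B = 5)
Step 2: Count runs R = 5.
Step 3: Under H0 (random ordering), E[R] = 2*n_A*n_B/(n_A+n_B) + 1 = 2*5*5/10 + 1 = 6.0000.
        Var[R] = 2*n_A*n_B*(2*n_A*n_B - n_A - n_B) / ((n_A+n_B)^2 * (n_A+n_B-1)) = 2000/900 = 2.2222.
        SD[R] = 1.4907.
Step 4: Continuity-corrected z = (R + 0.5 - E[R]) / SD[R] = (5 + 0.5 - 6.0000) / 1.4907 = -0.3354.
Step 5: Two-sided p-value via normal approximation = 2*(1 - Phi(|z|)) = 0.737316.
Step 6: alpha = 0.1. fail to reject H0.

R = 5, z = -0.3354, p = 0.737316, fail to reject H0.


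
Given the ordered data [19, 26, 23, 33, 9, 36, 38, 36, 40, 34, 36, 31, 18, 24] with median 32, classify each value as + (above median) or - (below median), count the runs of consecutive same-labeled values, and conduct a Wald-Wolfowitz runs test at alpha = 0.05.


Step 1: Compute median = 32; label A = above, B = below.
Labels in order: BBBABAAAAAABBB  (n_A = 7, n_B = 7)
Step 2: Count runs R = 5.
Step 3: Under H0 (random ordering), E[R] = 2*n_A*n_B/(n_A+n_B) + 1 = 2*7*7/14 + 1 = 8.0000.
        Var[R] = 2*n_A*n_B*(2*n_A*n_B - n_A - n_B) / ((n_A+n_B)^2 * (n_A+n_B-1)) = 8232/2548 = 3.2308.
        SD[R] = 1.7974.
Step 4: Continuity-corrected z = (R + 0.5 - E[R]) / SD[R] = (5 + 0.5 - 8.0000) / 1.7974 = -1.3909.
Step 5: Two-sided p-value via normal approximation = 2*(1 - Phi(|z|)) = 0.164264.
Step 6: alpha = 0.05. fail to reject H0.

R = 5, z = -1.3909, p = 0.164264, fail to reject H0.


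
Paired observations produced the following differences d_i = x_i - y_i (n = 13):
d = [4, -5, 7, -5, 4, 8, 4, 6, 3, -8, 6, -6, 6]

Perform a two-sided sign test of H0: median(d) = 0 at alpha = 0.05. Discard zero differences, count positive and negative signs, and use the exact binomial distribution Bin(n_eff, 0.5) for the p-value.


Step 1: Discard zero differences. Original n = 13; n_eff = number of nonzero differences = 13.
Nonzero differences (with sign): +4, -5, +7, -5, +4, +8, +4, +6, +3, -8, +6, -6, +6
Step 2: Count signs: positive = 9, negative = 4.
Step 3: Under H0: P(positive) = 0.5, so the number of positives S ~ Bin(13, 0.5).
Step 4: Two-sided exact p-value = sum of Bin(13,0.5) probabilities at or below the observed probability = 0.266846.
Step 5: alpha = 0.05. fail to reject H0.

n_eff = 13, pos = 9, neg = 4, p = 0.266846, fail to reject H0.


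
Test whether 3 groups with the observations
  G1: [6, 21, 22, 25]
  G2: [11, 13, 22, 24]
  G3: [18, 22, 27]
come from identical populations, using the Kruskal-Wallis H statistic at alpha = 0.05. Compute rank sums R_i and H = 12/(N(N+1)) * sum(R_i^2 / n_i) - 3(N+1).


Step 1: Combine all N = 11 observations and assign midranks.
sorted (value, group, rank): (6,G1,1), (11,G2,2), (13,G2,3), (18,G3,4), (21,G1,5), (22,G1,7), (22,G2,7), (22,G3,7), (24,G2,9), (25,G1,10), (27,G3,11)
Step 2: Sum ranks within each group.
R_1 = 23 (n_1 = 4)
R_2 = 21 (n_2 = 4)
R_3 = 22 (n_3 = 3)
Step 3: H = 12/(N(N+1)) * sum(R_i^2/n_i) - 3(N+1)
     = 12/(11*12) * (23^2/4 + 21^2/4 + 22^2/3) - 3*12
     = 0.090909 * 403.833 - 36
     = 0.712121.
Step 4: Ties present; correction factor C = 1 - 24/(11^3 - 11) = 0.981818. Corrected H = 0.712121 / 0.981818 = 0.725309.
Step 5: Under H0, H ~ chi^2(2); p-value = 0.695827.
Step 6: alpha = 0.05. fail to reject H0.

H = 0.7253, df = 2, p = 0.695827, fail to reject H0.


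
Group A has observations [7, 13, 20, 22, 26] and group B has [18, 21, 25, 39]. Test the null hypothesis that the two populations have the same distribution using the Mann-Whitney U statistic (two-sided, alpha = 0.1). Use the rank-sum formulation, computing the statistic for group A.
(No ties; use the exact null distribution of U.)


Step 1: Combine and sort all 9 observations; assign midranks.
sorted (value, group): (7,X), (13,X), (18,Y), (20,X), (21,Y), (22,X), (25,Y), (26,X), (39,Y)
ranks: 7->1, 13->2, 18->3, 20->4, 21->5, 22->6, 25->7, 26->8, 39->9
Step 2: Rank sum for X: R1 = 1 + 2 + 4 + 6 + 8 = 21.
Step 3: U_X = R1 - n1(n1+1)/2 = 21 - 5*6/2 = 21 - 15 = 6.
       U_Y = n1*n2 - U_X = 20 - 6 = 14.
Step 4: No ties, so the exact null distribution of U (based on enumerating the C(9,5) = 126 equally likely rank assignments) gives the two-sided p-value.
Step 5: p-value = 0.412698; compare to alpha = 0.1. fail to reject H0.

U_X = 6, p = 0.412698, fail to reject H0 at alpha = 0.1.
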